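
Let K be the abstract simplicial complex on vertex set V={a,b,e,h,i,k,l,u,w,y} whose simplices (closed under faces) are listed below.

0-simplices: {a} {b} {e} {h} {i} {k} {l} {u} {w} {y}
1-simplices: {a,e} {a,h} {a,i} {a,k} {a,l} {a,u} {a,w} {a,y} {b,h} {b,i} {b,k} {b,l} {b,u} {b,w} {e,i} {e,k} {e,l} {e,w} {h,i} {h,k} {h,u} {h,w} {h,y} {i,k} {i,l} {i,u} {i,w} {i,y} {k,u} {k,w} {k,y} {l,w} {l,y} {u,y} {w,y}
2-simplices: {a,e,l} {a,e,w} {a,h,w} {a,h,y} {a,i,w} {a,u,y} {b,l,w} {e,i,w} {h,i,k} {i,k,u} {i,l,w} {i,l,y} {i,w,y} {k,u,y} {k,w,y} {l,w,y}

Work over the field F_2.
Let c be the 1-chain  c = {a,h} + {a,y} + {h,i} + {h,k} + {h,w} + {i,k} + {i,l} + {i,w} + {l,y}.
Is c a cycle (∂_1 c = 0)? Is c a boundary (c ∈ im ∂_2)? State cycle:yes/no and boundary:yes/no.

cycle:yes boundary:no

n_0=10 n_1=35 n_2=16  [Z2]
∂1: piv[ae,ah,ai,ak,al,au,aw,ay,bh] rk=9  ker:bi,bk,bl,bu,bw,ei,ek,el,ew,hi,hk,hu,hw,hy,ik,il,iu,iw,iy,ku,kw,ky,lw,ly,uy,wy
∂2: piv[ael,aew,ahw,ahy,aiw,auy,blw,eiw,hik,iku,ilw,ily,iwy,kuy,kwy] rk=15  ker:lwy
∂1c = 0
c vs im∂2: residual ≠ 0 ⇒ not boundary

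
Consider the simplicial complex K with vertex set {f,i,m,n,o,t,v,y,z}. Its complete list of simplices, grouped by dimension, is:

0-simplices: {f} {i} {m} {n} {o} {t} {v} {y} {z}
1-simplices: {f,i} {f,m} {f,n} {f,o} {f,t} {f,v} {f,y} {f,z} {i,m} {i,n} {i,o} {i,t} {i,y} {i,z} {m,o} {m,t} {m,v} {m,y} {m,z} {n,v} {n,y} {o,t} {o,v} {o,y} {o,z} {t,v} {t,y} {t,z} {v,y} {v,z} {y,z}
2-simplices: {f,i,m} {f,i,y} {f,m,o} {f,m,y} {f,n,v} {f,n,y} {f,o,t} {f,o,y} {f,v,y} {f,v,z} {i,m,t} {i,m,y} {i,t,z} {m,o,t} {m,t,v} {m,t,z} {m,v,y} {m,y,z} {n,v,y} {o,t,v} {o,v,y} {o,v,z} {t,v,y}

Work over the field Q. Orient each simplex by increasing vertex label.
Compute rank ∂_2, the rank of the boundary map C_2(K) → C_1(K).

rank∂_2=20

n_0=9 n_1=31 n_2=23  [Q]
∂1: piv[fi,fm,fn,fo,ft,fv,fy,fz] rk=8  ker:im,in,io,it,iy,iz,mo,mt,mv,my,mz,nv,ny,ot,ov,oy,oz,tv,ty,tz,vy,vz,yz
∂2: piv[fim,fiy,fmo,fmy,fnv,fny,fot,foy,fvy,fvz,imt,itz,mot,mtv,mtz,mvy,myz,otv,ovz,tvy] rk=20  ker:imy,nvy,ovy
rk∂_2=20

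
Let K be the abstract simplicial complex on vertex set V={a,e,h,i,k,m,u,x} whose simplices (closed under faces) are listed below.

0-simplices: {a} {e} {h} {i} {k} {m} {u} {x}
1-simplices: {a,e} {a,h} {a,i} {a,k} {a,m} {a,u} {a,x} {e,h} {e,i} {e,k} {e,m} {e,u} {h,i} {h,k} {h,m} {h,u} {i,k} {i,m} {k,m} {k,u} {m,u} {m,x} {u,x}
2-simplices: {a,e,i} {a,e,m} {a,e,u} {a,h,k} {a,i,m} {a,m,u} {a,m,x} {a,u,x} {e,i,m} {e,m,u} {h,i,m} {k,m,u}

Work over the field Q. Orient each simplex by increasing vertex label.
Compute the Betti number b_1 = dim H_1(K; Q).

n_0=8 n_1=23 n_2=12  [Q]
∂1: piv[ae,ah,ai,ak,am,au,ax] rk=7  ker:eh,ei,ek,em,eu,hi,hk,hm,hu,ik,im,km,ku,mu,mx,ux
∂2: piv[aei,aem,aeu,ahk,aim,amu,amx,aux,him,kmu] rk=10  ker:eim,emu
b_1=(23−7)−10=6

b_1=6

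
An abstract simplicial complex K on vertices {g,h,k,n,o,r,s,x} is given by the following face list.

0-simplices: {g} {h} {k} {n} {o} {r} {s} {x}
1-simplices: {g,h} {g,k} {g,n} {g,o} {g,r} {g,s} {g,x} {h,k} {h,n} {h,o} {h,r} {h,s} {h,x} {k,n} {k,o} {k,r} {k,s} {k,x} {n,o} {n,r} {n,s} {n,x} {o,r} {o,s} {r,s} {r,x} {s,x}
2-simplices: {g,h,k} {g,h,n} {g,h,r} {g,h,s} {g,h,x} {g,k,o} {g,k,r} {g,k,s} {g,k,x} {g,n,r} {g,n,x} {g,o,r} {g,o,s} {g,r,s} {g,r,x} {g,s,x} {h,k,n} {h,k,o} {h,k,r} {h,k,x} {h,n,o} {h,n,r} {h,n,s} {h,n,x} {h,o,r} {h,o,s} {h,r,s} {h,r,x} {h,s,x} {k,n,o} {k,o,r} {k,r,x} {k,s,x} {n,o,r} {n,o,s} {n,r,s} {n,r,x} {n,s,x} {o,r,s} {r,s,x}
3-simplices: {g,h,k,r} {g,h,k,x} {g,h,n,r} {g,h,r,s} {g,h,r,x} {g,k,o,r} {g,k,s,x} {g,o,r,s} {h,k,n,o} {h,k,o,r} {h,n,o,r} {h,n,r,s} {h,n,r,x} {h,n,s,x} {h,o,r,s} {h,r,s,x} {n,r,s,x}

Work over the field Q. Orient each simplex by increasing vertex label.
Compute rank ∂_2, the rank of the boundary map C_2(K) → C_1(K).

rank∂_2=20

n_0=8 n_1=27 n_2=40 n_3=17  [Q]
∂1: piv[gh,gk,gn,go,gr,gs,gx] rk=7  ker:hk,hn,ho,hr,hs,hx,kn,ko,kr,ks,kx,no,nr,ns,nx,or,os,rs,rx,sx
∂2: piv[ghk,ghn,ghr,ghs,ghx,gko,gkr,gks,gkx,gnr,gnx,gor,gos,grs,grx,gsx,hkn,hko,hno,hns] rk=20  ker:hkr,hkx,hnr,hnx,hor,hos,hrs,hrx,hsx,kno,kor,krx,ksx,nor,nos,nrs,nrx,nsx,ors,rsx
∂3: piv[ghkr,ghkx,ghnr,ghrs,ghrx,gkor,gksx,gors,hkno,hkor,hnor,hnrs,hnrx,hnsx,hors,hrsx] rk=16  ker:nrsx
rk∂_2=20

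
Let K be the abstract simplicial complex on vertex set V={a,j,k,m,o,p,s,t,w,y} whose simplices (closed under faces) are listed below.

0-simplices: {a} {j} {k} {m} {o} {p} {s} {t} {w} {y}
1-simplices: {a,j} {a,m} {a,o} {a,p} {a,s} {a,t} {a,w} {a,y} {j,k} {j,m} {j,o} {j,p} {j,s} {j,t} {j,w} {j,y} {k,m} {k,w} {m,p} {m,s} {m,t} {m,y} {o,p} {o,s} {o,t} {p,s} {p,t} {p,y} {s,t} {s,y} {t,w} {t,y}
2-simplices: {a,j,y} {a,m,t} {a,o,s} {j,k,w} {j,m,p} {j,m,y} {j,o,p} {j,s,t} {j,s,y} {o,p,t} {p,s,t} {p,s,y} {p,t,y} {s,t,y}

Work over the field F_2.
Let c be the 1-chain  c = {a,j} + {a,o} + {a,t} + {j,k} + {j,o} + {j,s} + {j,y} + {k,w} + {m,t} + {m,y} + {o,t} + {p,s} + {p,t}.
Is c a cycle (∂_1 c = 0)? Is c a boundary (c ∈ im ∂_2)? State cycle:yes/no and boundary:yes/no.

cycle:no boundary:no

n_0=10 n_1=32 n_2=14  [Z2]
∂1: piv[aj,am,ao,ap,as,at,aw,ay,jk] rk=9  ker:jm,jo,jp,js,jt,jw,jy,km,kw,mp,ms,mt,my,op,os,ot,ps,pt,py,st,sy,tw,ty
∂2: piv[ajy,amt,aos,jkw,jmp,jmy,jop,jst,jsy,opt,pst,psy,pty] rk=13  ker:sty
∂1c = {a} + {j} + {o} + {w}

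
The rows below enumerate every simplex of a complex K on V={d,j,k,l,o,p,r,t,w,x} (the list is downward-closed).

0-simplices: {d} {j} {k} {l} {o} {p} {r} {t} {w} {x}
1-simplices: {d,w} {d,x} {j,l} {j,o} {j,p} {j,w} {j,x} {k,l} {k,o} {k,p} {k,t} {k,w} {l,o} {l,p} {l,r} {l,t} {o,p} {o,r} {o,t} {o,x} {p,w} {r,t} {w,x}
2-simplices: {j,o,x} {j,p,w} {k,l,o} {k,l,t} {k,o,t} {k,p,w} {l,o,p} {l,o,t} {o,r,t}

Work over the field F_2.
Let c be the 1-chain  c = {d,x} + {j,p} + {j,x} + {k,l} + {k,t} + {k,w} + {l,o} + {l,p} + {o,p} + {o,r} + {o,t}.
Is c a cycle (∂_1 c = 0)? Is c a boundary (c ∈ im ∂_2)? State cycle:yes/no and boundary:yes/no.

cycle:no boundary:no

n_0=10 n_1=23 n_2=9  [Z2]
∂1: piv[dw,dx,jl,jo,jp,jw,kl,kt,lr] rk=9  ker:jx,ko,kp,kw,lo,lp,lt,op,or,ot,ox,pw,rt,wx
∂2: piv[jox,jpw,klo,klt,kot,kpw,lop,ort] rk=8  ker:lot
∂1c = {d} + {k} + {l} + {p} + {r} + {w}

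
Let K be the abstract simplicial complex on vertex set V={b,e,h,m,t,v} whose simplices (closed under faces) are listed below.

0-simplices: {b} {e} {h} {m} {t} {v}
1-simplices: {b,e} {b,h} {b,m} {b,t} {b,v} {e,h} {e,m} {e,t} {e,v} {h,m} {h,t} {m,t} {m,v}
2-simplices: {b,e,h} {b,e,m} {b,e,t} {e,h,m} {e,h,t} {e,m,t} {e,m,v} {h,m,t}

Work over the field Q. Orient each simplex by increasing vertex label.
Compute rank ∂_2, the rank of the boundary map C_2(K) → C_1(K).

n_0=6 n_1=13 n_2=8  [Q]
∂1: piv[be,bh,bm,bt,bv] rk=5  ker:eh,em,et,ev,hm,ht,mt,mv
∂2: piv[beh,bem,bet,ehm,eht,emt,emv] rk=7  ker:hmt
rk∂_2=7

rank∂_2=7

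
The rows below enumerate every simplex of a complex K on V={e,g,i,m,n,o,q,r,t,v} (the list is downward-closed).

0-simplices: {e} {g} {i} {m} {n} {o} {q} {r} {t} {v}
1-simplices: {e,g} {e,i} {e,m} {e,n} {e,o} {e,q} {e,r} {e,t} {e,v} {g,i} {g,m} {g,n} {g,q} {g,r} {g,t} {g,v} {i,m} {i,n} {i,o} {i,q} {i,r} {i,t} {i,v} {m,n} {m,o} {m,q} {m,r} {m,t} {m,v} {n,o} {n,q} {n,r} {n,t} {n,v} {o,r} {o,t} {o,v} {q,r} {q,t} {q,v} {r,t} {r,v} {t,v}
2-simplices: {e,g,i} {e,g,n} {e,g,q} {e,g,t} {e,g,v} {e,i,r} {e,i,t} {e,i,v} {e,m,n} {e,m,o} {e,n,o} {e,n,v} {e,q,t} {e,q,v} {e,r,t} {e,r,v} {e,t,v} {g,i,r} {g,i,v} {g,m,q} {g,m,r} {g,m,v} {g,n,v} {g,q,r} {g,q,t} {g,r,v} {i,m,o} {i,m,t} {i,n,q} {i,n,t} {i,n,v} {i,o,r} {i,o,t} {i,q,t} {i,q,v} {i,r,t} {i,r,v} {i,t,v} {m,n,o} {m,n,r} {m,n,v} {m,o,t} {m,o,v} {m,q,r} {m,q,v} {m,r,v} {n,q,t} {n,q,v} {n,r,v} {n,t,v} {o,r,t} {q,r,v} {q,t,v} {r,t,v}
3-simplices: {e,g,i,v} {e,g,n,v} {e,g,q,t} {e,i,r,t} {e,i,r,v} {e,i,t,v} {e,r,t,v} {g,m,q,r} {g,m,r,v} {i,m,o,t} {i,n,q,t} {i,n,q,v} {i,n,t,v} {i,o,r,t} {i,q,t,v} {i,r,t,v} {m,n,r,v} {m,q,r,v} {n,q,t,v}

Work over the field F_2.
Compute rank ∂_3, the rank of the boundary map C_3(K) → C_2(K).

rank∂_3=17

n_0=10 n_1=43 n_2=54 n_3=19  [Z2]
∂1: piv[eg,ei,em,en,eo,eq,er,et,ev] rk=9  ker:gi,gm,gn,gq,gr,gt,gv,im,in,io,iq,ir,it,iv,mn,mo,mq,mr,mt,mv,no,nq,nr,nt,nv,or,ot,ov,qr,qt,qv,rt,rv,tv
∂2: piv[egi,egn,egq,egt,egv,eir,eit,eiv,emn,emo,eno,env,eqt,eqv,ert,erv,etv,gir,gmq,gmr,gmv,gqr,imo,imt,inq,int,inv,ior,iot,iqt,mnr,mnv,mov] rk=33  ker:giv,gnv,gqt,grv,iqv,irt,irv,itv,mno,mot,mqr,mqv,mrv,nqt,nqv,nrv,ntv,ort,qrv,qtv,rtv
∂3: piv[egiv,egnv,egqt,eirt,eirv,eitv,ertv,gmqr,gmrv,imot,inqt,inqv,intv,iort,iqtv,mnrv,mqrv] rk=17  ker:irtv,nqtv
rk∂_3=17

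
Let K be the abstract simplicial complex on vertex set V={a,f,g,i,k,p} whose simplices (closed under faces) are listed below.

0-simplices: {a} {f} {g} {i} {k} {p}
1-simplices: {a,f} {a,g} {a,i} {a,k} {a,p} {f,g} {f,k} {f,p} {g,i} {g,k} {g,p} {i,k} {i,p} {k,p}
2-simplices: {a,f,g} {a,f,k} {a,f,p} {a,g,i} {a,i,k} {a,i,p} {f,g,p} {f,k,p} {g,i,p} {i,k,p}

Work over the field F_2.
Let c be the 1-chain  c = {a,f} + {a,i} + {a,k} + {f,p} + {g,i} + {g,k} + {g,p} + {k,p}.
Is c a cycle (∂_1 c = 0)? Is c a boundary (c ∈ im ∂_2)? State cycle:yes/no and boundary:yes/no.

cycle:no boundary:no

n_0=6 n_1=14 n_2=10  [Z2]
∂1: piv[af,ag,ai,ak,ap] rk=5  ker:fg,fk,fp,gi,gk,gp,ik,ip,kp
∂2: piv[afg,afk,afp,agi,aik,aip,fgp,fkp] rk=8  ker:gip,ikp
∂1c = {a} + {g} + {k} + {p}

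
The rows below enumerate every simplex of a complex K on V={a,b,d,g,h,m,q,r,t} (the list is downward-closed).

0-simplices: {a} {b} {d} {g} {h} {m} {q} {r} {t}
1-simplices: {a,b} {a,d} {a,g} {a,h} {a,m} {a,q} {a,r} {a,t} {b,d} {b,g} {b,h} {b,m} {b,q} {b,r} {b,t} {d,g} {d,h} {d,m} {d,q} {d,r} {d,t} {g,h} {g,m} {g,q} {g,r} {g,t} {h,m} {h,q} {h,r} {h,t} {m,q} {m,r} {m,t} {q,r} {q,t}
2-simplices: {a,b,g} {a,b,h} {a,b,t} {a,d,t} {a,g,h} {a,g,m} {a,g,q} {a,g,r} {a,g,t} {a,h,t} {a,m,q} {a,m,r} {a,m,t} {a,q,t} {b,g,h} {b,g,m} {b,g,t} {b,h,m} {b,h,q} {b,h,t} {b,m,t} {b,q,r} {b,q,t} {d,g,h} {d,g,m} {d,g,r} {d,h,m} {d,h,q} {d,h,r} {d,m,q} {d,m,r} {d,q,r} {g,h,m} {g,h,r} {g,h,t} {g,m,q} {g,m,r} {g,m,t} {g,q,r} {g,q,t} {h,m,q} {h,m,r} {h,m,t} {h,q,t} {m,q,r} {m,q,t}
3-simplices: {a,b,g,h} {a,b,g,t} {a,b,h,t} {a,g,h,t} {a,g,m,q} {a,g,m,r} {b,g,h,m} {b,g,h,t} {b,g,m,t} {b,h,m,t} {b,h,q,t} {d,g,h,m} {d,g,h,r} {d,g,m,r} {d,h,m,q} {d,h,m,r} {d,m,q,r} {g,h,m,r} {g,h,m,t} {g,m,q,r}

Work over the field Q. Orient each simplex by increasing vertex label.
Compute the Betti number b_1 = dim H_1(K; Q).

b_1=2

n_0=9 n_1=35 n_2=46 n_3=20  [Q]
∂1: piv[ab,ad,ag,ah,am,aq,ar,at] rk=8  ker:bd,bg,bh,bm,bq,br,bt,dg,dh,dm,dq,dr,dt,gh,gm,gq,gr,gt,hm,hq,hr,ht,mq,mr,mt,qr,qt
∂2: piv[abg,abh,abt,adt,agh,agm,agq,agr,agt,aht,amq,amr,amt,aqt,bgm,bhm,bhq,bqr,bqt,dgh,dgm,dgr,dhq,dhr,dqr] rk=25  ker:bgh,bgt,bht,bmt,dhm,dmq,dmr,ghm,ghr,ght,gmq,gmr,gmt,gqr,gqt,hmq,hmr,hmt,hqt,mqr,mqt
∂3: piv[abgh,abgt,abht,aght,agmq,agmr,bghm,bgmt,bhmt,bhqt,dghm,dghr,dgmr,dhmq,dhmr,dmqr,gmqr] rk=17  ker:bght,ghmr,ghmt
b_1=(35−8)−25=2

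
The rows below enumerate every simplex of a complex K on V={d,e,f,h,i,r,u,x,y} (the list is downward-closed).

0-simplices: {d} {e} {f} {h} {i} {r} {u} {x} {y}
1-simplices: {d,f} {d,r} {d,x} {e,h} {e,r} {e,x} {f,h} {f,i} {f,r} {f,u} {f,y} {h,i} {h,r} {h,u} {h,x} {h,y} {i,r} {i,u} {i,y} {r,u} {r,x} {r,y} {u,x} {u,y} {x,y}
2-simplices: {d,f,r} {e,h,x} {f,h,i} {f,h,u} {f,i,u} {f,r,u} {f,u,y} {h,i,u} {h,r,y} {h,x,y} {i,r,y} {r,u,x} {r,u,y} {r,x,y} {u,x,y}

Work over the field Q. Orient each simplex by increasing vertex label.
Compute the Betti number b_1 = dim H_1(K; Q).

n_0=9 n_1=25 n_2=15  [Q]
∂1: piv[df,dr,dx,eh,er,fi,fu,fy] rk=8  ker:ex,fh,fr,hi,hr,hu,hx,hy,ir,iu,iy,ru,rx,ry,ux,uy,xy
∂2: piv[dfr,ehx,fhi,fhu,fiu,fru,fuy,hry,hxy,iry,rux,ruy,rxy] rk=13  ker:hiu,uxy
b_1=(25−8)−13=4

b_1=4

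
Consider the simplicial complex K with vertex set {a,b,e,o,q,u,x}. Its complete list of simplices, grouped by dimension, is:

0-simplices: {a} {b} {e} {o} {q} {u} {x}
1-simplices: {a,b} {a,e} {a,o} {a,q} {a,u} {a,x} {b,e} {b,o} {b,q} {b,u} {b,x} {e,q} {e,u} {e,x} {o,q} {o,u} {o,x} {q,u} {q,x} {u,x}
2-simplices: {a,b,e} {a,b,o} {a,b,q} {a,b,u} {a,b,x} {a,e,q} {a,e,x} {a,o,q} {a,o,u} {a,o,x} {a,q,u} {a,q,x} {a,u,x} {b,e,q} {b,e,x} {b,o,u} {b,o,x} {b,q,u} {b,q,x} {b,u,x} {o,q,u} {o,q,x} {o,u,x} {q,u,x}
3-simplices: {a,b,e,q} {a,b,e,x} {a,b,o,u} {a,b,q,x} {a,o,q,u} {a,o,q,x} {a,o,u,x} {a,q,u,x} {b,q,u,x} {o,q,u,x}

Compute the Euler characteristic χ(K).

χ(K)=1

n_0=7 n_1=20 n_2=24 n_3=10
χ=+7−20+24−10=1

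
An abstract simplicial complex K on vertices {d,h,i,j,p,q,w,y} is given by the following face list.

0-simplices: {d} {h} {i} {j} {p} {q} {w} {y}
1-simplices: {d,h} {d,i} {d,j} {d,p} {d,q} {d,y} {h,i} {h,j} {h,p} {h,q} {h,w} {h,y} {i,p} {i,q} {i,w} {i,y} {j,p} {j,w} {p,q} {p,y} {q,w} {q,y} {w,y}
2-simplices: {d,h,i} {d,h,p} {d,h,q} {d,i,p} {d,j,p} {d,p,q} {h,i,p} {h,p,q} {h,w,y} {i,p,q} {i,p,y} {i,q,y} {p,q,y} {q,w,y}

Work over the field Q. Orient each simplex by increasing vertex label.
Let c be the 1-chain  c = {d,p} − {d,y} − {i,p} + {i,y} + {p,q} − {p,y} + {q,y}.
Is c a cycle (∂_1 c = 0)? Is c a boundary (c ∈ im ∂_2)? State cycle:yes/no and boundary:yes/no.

cycle:yes boundary:no

n_0=8 n_1=23 n_2=14  [Q]
∂1: piv[dh,di,dj,dp,dq,dy,hw] rk=7  ker:hi,hj,hp,hq,hy,ip,iq,iw,iy,jp,jw,pq,py,qw,qy,wy
∂2: piv[dhi,dhp,dhq,dip,djp,dpq,hwy,ipq,ipy,iqy,qwy] rk=11  ker:hip,hpq,pqy
∂1c = 0
c vs im∂2: residual ≠ 0 ⇒ not boundary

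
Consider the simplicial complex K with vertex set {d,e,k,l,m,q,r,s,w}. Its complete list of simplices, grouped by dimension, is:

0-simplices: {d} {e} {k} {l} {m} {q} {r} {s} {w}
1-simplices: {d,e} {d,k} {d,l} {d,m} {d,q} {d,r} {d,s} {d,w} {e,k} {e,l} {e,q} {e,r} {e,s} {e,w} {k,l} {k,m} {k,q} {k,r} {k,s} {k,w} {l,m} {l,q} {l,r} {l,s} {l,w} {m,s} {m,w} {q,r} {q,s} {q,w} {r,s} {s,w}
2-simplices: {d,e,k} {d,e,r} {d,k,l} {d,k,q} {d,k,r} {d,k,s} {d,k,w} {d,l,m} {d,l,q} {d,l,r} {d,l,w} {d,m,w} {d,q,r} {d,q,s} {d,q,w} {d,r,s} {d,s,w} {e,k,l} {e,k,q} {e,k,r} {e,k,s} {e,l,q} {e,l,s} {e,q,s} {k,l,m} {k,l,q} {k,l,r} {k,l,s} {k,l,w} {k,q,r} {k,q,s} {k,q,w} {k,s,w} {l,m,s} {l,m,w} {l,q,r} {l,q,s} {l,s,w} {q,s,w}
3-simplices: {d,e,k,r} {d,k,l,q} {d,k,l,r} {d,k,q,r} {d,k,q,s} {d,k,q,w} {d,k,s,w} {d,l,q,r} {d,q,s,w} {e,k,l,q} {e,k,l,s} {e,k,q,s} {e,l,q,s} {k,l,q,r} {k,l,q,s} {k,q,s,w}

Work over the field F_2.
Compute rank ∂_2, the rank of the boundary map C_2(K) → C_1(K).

rank∂_2=23

n_0=9 n_1=32 n_2=39 n_3=16  [Z2]
∂1: piv[de,dk,dl,dm,dq,dr,ds,dw] rk=8  ker:ek,el,eq,er,es,ew,kl,km,kq,kr,ks,kw,lm,lq,lr,ls,lw,ms,mw,qr,qs,qw,rs,sw
∂2: piv[dek,der,dkl,dkq,dkr,dks,dkw,dlm,dlq,dlr,dlw,dmw,dqr,dqs,dqw,drs,dsw,ekl,ekq,eks,els,klm,lms] rk=23  ker:ekr,elq,eqs,klq,klr,kls,klw,kqr,kqs,kqw,ksw,lmw,lqr,lqs,lsw,qsw
∂3: piv[dekr,dklq,dklr,dkqr,dkqs,dkqw,dksw,dlqr,dqsw,eklq,ekls,ekqs,elqs] rk=13  ker:klqr,klqs,kqsw
rk∂_2=23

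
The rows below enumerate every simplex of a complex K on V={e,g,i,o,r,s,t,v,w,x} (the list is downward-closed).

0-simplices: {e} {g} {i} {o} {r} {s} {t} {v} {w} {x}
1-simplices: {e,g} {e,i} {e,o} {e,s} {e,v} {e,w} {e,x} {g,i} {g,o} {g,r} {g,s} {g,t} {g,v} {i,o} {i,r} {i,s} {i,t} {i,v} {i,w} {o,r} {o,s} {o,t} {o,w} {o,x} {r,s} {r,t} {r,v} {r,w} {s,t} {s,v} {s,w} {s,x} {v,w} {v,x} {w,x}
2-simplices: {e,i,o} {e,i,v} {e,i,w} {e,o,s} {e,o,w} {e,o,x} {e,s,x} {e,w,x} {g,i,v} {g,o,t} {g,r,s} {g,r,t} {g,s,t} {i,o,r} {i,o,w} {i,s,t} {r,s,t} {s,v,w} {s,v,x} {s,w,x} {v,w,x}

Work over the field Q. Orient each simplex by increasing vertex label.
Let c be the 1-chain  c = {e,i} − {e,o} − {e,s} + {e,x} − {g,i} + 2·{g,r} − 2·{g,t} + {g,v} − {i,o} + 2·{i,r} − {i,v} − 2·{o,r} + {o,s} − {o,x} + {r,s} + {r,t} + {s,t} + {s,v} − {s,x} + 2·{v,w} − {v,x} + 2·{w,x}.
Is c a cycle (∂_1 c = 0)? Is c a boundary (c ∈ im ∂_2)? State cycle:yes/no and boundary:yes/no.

n_0=10 n_1=35 n_2=21  [Q]
∂1: piv[eg,ei,eo,es,ev,ew,ex,gr,gt] rk=9  ker:gi,go,gs,gv,io,ir,is,it,iv,iw,or,os,ot,ow,ox,rs,rt,rv,rw,st,sv,sw,sx,vw,vx,wx
∂2: piv[eio,eiv,eiw,eos,eow,eox,esx,ewx,giv,got,grs,grt,gst,ior,ist,svw,svx,swx] rk=18  ker:iow,rst,vwx
∂1c = 0
c vs im∂2: reduces to 0 ⇒ boundary

cycle:yes boundary:yes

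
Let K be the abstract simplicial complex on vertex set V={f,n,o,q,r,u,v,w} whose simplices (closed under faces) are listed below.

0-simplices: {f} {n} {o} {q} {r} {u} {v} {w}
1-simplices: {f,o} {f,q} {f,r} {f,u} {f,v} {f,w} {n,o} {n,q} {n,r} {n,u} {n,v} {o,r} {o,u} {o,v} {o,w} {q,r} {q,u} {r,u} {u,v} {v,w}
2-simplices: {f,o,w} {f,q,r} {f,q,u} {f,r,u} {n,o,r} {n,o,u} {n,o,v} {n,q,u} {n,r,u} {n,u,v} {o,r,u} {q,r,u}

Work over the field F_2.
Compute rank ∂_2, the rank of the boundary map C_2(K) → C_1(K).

n_0=8 n_1=20 n_2=12  [Z2]
∂1: piv[fo,fq,fr,fu,fv,fw,no] rk=7  ker:nq,nr,nu,nv,or,ou,ov,ow,qr,qu,ru,uv,vw
∂2: piv[fow,fqr,fqu,fru,nor,nou,nov,nqu,nru,nuv] rk=10  ker:oru,qru
rk∂_2=10

rank∂_2=10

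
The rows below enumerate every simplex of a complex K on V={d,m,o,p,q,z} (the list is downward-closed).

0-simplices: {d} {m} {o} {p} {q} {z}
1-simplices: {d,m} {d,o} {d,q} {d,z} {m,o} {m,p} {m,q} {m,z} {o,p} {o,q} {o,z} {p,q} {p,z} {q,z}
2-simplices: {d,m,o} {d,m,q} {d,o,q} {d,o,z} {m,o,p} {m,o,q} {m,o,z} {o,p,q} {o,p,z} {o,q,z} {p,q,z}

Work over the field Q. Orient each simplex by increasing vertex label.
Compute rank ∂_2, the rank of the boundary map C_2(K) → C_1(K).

n_0=6 n_1=14 n_2=11  [Q]
∂1: piv[dm,do,dq,dz,mp] rk=5  ker:mo,mq,mz,op,oq,oz,pq,pz,qz
∂2: piv[dmo,dmq,doq,doz,mop,moz,opq,opz,oqz] rk=9  ker:moq,pqz
rk∂_2=9

rank∂_2=9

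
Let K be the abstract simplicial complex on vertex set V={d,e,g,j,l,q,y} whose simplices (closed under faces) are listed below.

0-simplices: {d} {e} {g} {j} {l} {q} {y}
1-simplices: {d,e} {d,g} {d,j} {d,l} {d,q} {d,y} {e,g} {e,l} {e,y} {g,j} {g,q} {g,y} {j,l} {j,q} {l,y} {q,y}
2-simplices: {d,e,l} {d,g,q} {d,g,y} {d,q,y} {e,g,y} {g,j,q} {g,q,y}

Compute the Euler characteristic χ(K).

n_0=7 n_1=16 n_2=7
χ=+7−16+7=-2

χ(K)=-2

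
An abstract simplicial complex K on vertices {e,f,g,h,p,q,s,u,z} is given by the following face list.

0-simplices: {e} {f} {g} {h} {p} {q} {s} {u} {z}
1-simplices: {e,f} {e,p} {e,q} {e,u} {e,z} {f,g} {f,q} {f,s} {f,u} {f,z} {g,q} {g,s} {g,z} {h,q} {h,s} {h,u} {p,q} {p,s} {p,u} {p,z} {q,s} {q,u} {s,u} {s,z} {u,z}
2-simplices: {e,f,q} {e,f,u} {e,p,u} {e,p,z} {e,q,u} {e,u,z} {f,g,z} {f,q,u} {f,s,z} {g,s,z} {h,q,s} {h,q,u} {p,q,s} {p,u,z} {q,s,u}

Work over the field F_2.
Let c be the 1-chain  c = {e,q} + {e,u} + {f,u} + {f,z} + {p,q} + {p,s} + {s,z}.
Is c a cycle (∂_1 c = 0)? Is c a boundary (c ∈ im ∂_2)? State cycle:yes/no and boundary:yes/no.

n_0=9 n_1=25 n_2=15  [Z2]
∂1: piv[ef,ep,eq,eu,ez,fg,fs,hq] rk=8  ker:fq,fu,fz,gq,gs,gz,hs,hu,pq,ps,pu,pz,qs,qu,su,sz,uz
∂2: piv[efq,efu,epu,epz,equ,euz,fgz,fsz,gsz,hqs,hqu,pqs,qsu] rk=13  ker:fqu,puz
∂1c = 0
c vs im∂2: residual ≠ 0 ⇒ not boundary

cycle:yes boundary:no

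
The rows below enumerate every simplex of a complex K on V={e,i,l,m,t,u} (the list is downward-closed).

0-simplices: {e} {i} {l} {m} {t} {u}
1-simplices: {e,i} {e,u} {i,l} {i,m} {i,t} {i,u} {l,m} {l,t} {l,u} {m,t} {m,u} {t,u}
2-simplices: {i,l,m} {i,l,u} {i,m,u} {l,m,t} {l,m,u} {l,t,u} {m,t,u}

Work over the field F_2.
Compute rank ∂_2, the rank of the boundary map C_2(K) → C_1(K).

n_0=6 n_1=12 n_2=7  [Z2]
∂1: piv[ei,eu,il,im,it] rk=5  ker:iu,lm,lt,lu,mt,mu,tu
∂2: piv[ilm,ilu,imu,lmt,ltu] rk=5  ker:lmu,mtu
rk∂_2=5

rank∂_2=5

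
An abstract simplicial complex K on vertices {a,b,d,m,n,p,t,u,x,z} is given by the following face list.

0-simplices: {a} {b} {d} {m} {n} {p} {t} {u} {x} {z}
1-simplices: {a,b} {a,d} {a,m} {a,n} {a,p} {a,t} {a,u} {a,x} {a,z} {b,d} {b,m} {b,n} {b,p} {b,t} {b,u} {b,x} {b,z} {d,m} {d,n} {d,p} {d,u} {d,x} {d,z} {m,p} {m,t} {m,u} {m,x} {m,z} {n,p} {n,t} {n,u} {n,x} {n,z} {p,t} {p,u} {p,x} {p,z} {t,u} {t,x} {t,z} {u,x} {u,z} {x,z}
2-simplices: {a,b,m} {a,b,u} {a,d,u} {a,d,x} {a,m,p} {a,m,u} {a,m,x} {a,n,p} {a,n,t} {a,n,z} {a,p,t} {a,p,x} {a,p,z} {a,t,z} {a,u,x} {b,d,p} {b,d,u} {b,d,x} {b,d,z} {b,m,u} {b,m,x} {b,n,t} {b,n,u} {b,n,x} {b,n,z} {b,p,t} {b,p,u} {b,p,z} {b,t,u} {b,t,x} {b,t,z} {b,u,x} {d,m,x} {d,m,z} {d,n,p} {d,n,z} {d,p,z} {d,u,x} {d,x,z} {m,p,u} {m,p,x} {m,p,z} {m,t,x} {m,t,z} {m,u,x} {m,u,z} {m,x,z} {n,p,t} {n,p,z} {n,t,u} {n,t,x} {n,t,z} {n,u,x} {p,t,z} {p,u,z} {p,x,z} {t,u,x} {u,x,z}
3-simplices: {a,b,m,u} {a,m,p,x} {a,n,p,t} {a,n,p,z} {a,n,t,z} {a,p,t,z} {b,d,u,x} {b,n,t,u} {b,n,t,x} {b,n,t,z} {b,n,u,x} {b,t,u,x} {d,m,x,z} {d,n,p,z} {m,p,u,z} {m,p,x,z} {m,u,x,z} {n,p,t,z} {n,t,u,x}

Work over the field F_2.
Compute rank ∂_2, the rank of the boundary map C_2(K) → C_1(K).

n_0=10 n_1=43 n_2=58 n_3=19  [Z2]
∂1: piv[ab,ad,am,an,ap,at,au,ax,az] rk=9  ker:bd,bm,bn,bp,bt,bu,bx,bz,dm,dn,dp,du,dx,dz,mp,mt,mu,mx,mz,np,nt,nu,nx,nz,pt,pu,px,pz,tu,tx,tz,ux,uz,xz
∂2: piv[abm,abu,adu,adx,amp,amu,amx,anp,ant,anz,apt,apx,apz,atz,aux,bdp,bdu,bdx,bdz,bnt,bnu,bnx,bnz,bpt,bpu,btu,btx,dmx,dmz,dnp,dxz,mpu,mtx,muz] rk=34  ker:bmu,bmx,bpz,btz,bux,dnz,dpz,dux,mpx,mpz,mtz,mux,mxz,npt,npz,ntu,ntx,ntz,nux,ptz,puz,pxz,tux,uxz
∂3: piv[abmu,ampx,anpt,anpz,antz,aptz,bdux,bntu,bntx,bntz,bnux,btux,dmxz,dnpz,mpuz,mpxz,muxz] rk=17  ker:nptz,ntux
rk∂_2=34

rank∂_2=34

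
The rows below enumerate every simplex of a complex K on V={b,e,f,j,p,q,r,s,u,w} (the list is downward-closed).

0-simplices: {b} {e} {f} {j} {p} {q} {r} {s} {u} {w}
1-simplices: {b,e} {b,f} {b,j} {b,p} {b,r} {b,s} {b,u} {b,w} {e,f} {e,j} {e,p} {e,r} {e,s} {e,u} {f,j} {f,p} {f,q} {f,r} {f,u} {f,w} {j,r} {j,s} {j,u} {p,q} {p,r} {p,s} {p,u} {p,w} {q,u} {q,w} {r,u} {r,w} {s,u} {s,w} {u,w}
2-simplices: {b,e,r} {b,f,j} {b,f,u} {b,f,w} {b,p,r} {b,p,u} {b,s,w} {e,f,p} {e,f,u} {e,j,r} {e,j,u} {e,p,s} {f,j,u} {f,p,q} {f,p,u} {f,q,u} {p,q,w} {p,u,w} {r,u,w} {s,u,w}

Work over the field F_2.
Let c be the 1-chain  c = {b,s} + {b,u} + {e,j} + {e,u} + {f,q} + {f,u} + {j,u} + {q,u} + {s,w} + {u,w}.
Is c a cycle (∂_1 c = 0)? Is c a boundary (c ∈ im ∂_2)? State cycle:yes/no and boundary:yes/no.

n_0=10 n_1=35 n_2=20  [Z2]
∂1: piv[be,bf,bj,bp,br,bs,bu,bw,fq] rk=9  ker:ef,ej,ep,er,es,eu,fj,fp,fr,fu,fw,jr,js,ju,pq,pr,ps,pu,pw,qu,qw,ru,rw,su,sw,uw
∂2: piv[ber,bfj,bfu,bfw,bpr,bpu,bsw,efp,efu,ejr,eju,eps,fju,fpq,fpu,fqu,pqw,puw,ruw,suw] rk=20
∂1c = 0
c vs im∂2: residual ≠ 0 ⇒ not boundary

cycle:yes boundary:no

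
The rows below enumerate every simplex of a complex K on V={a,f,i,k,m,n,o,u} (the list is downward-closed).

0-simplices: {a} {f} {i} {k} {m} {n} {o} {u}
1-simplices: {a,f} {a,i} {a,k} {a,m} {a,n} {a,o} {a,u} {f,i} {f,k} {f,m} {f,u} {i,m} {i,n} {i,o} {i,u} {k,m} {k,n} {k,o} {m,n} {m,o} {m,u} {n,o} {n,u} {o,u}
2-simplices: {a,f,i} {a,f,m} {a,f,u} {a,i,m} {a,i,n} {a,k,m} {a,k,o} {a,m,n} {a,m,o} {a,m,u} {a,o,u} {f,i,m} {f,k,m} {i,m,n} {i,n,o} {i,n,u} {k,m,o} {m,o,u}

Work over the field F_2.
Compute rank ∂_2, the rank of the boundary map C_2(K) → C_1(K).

rank∂_2=14

n_0=8 n_1=24 n_2=18  [Z2]
∂1: piv[af,ai,ak,am,an,ao,au] rk=7  ker:fi,fk,fm,fu,im,in,io,iu,km,kn,ko,mn,mo,mu,no,nu,ou
∂2: piv[afi,afm,afu,aim,ain,akm,ako,amn,amo,amu,aou,fkm,ino,inu] rk=14  ker:fim,imn,kmo,mou
rk∂_2=14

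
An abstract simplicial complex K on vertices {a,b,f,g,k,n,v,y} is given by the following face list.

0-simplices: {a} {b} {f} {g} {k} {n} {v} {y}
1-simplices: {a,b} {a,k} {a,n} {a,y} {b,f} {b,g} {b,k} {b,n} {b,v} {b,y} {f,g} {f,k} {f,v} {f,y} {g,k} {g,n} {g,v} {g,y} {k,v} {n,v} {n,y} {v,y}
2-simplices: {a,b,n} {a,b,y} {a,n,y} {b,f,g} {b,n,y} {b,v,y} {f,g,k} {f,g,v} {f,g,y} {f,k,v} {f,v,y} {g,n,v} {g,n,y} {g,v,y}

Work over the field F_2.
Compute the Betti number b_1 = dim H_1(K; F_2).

b_1=3

n_0=8 n_1=22 n_2=14  [Z2]
∂1: piv[ab,ak,an,ay,bf,bg,bv] rk=7  ker:bk,bn,by,fg,fk,fv,fy,gk,gn,gv,gy,kv,nv,ny,vy
∂2: piv[abn,aby,any,bfg,bvy,fgk,fgv,fgy,fkv,fvy,gnv,gny] rk=12  ker:bny,gvy
b_1=(22−7)−12=3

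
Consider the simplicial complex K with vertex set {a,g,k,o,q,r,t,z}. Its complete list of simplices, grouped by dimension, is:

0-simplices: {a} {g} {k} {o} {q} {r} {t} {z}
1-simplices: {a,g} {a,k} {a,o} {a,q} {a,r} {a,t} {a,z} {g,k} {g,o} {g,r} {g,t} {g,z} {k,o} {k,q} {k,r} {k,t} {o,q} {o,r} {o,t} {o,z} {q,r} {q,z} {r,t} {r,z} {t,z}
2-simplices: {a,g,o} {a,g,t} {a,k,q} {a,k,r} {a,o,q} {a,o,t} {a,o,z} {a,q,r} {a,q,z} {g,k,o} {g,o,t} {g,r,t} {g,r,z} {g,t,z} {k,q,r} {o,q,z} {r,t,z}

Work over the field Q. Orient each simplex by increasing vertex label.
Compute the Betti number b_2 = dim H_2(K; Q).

b_2=4

n_0=8 n_1=25 n_2=17  [Q]
∂1: piv[ag,ak,ao,aq,ar,at,az] rk=7  ker:gk,go,gr,gt,gz,ko,kq,kr,kt,oq,or,ot,oz,qr,qz,rt,rz,tz
∂2: piv[ago,agt,akq,akr,aoq,aot,aoz,aqr,aqz,gko,grt,grz,gtz] rk=13  ker:got,kqr,oqz,rtz
b_2=(17−13)−0=4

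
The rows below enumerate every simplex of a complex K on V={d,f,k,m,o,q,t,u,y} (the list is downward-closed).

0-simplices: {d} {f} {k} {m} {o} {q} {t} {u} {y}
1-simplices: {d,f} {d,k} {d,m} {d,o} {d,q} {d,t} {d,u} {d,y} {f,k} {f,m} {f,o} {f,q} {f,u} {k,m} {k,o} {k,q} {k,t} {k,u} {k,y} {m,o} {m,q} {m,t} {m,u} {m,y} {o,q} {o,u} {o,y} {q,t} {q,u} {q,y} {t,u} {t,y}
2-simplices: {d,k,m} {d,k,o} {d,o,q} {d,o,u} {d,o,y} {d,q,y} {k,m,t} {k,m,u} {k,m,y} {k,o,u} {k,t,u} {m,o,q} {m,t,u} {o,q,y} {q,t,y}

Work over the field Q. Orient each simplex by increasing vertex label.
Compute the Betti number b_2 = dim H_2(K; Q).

b_2=2

n_0=9 n_1=32 n_2=15  [Q]
∂1: piv[df,dk,dm,do,dq,dt,du,dy] rk=8  ker:fk,fm,fo,fq,fu,km,ko,kq,kt,ku,ky,mo,mq,mt,mu,my,oq,ou,oy,qt,qu,qy,tu,ty
∂2: piv[dkm,dko,doq,dou,doy,dqy,kmt,kmu,kmy,kou,ktu,moq,qty] rk=13  ker:mtu,oqy
b_2=(15−13)−0=2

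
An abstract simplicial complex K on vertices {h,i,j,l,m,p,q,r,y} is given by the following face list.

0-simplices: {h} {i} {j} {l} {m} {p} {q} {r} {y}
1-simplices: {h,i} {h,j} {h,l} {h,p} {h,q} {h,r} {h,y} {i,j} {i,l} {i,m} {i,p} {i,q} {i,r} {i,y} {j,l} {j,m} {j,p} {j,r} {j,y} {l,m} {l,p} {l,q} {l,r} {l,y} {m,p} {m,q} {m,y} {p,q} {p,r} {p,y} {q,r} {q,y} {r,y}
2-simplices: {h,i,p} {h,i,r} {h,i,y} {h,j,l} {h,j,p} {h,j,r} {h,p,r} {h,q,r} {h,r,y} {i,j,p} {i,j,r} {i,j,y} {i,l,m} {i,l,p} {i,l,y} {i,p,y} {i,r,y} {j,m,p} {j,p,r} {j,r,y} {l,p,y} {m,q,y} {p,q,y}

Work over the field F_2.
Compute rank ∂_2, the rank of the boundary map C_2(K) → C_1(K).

rank∂_2=18

n_0=9 n_1=33 n_2=23  [Z2]
∂1: piv[hi,hj,hl,hp,hq,hr,hy,im] rk=8  ker:ij,il,ip,iq,ir,iy,jl,jm,jp,jr,jy,lm,lp,lq,lr,ly,mp,mq,my,pq,pr,py,qr,qy,ry
∂2: piv[hip,hir,hiy,hjl,hjp,hjr,hpr,hqr,hry,ijp,ijy,ilm,ilp,ily,ipy,jmp,mqy,pqy] rk=18  ker:ijr,iry,jpr,jry,lpy
rk∂_2=18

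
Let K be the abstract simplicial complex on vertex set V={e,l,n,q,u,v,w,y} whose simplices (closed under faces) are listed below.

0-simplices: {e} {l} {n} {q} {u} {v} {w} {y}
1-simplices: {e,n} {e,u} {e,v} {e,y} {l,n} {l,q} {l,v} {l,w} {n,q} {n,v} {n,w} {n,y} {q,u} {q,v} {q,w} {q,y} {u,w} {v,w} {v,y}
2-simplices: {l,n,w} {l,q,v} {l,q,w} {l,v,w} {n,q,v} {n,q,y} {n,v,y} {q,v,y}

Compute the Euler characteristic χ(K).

n_0=8 n_1=19 n_2=8
χ=+8−19+8=-3

χ(K)=-3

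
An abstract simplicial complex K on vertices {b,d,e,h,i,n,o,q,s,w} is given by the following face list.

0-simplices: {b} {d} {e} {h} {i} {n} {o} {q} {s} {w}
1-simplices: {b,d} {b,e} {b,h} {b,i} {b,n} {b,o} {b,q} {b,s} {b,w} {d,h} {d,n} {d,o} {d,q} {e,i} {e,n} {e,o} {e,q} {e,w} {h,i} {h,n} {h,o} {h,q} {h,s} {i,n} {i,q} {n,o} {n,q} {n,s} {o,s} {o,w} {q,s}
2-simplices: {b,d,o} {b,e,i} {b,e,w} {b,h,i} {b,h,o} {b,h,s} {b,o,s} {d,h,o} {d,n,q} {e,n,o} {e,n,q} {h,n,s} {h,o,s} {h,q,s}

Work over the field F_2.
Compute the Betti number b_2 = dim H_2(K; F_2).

b_2=1

n_0=10 n_1=31 n_2=14  [Z2]
∂1: piv[bd,be,bh,bi,bn,bo,bq,bs,bw] rk=9  ker:dh,dn,do,dq,ei,en,eo,eq,ew,hi,hn,ho,hq,hs,in,iq,no,nq,ns,os,ow,qs
∂2: piv[bdo,bei,bew,bhi,bho,bhs,bos,dho,dnq,eno,enq,hns,hqs] rk=13  ker:hos
b_2=(14−13)−0=1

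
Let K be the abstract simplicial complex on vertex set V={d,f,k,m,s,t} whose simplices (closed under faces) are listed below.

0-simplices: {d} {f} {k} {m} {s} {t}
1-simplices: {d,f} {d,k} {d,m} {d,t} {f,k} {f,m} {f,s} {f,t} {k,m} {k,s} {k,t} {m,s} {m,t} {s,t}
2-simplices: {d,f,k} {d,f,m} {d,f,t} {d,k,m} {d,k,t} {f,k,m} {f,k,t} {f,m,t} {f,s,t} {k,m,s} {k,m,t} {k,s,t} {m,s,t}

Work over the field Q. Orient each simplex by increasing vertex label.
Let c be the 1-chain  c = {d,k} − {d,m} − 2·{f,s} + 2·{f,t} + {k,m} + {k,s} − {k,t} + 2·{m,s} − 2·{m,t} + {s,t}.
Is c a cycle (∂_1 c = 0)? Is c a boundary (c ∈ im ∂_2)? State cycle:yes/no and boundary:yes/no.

n_0=6 n_1=14 n_2=13  [Q]
∂1: piv[df,dk,dm,dt,fs] rk=5  ker:fk,fm,ft,km,ks,kt,ms,mt,st
∂2: piv[dfk,dfm,dft,dkm,dkt,fmt,fst,kms,kst] rk=9  ker:fkm,fkt,kmt,mst
∂1c = 0
c vs im∂2: reduces to 0 ⇒ boundary

cycle:yes boundary:yes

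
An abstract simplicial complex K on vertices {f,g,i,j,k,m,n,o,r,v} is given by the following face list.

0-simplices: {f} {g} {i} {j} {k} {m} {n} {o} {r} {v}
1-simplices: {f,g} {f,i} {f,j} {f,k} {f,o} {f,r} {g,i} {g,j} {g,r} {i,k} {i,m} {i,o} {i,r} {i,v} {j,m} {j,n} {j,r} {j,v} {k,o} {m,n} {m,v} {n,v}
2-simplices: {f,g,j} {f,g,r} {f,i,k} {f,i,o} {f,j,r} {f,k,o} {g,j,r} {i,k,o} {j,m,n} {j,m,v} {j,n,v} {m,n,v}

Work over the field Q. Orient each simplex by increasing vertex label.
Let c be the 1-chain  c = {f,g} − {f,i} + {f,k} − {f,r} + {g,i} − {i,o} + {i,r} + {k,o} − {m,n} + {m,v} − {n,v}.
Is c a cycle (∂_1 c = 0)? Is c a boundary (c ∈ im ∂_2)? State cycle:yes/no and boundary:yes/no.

cycle:yes boundary:no

n_0=10 n_1=22 n_2=12  [Q]
∂1: piv[fg,fi,fj,fk,fo,fr,im,iv,jn] rk=9  ker:gi,gj,gr,ik,io,ir,jm,jr,jv,ko,mn,mv,nv
∂2: piv[fgj,fgr,fik,fio,fjr,fko,jmn,jmv,jnv] rk=9  ker:gjr,iko,mnv
∂1c = 0
c vs im∂2: residual ≠ 0 ⇒ not boundary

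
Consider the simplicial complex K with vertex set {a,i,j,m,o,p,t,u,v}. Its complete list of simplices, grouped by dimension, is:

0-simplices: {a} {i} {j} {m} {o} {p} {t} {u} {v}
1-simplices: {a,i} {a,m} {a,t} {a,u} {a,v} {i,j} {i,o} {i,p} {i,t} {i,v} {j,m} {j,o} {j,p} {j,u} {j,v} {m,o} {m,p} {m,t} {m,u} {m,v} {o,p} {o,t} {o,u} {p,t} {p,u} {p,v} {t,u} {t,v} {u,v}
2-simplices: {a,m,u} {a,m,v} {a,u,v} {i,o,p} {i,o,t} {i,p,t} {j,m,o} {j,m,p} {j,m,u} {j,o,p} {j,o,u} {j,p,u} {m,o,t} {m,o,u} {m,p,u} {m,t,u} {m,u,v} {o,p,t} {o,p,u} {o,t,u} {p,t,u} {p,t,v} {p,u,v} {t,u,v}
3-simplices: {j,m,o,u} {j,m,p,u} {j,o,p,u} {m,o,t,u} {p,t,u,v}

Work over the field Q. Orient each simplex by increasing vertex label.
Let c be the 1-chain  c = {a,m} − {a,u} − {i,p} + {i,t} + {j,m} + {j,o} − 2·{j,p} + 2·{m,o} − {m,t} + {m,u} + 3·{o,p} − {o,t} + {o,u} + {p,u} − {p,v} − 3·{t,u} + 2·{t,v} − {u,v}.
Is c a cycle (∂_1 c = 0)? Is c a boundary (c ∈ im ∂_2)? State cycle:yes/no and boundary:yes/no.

cycle:yes boundary:yes

n_0=9 n_1=29 n_2=24 n_3=5  [Q]
∂1: piv[ai,am,at,au,av,ij,io,ip] rk=8  ker:it,iv,jm,jo,jp,ju,jv,mo,mp,mt,mu,mv,op,ot,ou,pt,pu,pv,tu,tv,uv
∂2: piv[amu,amv,auv,iop,iot,ipt,jmo,jmp,jmu,jop,jou,jpu,mot,mtu,ptv,puv] rk=16  ker:mou,mpu,muv,opt,opu,otu,ptu,tuv
∂3: piv[jmou,jmpu,jopu,motu,ptuv] rk=5
∂1c = 0
c vs im∂2: reduces to 0 ⇒ boundary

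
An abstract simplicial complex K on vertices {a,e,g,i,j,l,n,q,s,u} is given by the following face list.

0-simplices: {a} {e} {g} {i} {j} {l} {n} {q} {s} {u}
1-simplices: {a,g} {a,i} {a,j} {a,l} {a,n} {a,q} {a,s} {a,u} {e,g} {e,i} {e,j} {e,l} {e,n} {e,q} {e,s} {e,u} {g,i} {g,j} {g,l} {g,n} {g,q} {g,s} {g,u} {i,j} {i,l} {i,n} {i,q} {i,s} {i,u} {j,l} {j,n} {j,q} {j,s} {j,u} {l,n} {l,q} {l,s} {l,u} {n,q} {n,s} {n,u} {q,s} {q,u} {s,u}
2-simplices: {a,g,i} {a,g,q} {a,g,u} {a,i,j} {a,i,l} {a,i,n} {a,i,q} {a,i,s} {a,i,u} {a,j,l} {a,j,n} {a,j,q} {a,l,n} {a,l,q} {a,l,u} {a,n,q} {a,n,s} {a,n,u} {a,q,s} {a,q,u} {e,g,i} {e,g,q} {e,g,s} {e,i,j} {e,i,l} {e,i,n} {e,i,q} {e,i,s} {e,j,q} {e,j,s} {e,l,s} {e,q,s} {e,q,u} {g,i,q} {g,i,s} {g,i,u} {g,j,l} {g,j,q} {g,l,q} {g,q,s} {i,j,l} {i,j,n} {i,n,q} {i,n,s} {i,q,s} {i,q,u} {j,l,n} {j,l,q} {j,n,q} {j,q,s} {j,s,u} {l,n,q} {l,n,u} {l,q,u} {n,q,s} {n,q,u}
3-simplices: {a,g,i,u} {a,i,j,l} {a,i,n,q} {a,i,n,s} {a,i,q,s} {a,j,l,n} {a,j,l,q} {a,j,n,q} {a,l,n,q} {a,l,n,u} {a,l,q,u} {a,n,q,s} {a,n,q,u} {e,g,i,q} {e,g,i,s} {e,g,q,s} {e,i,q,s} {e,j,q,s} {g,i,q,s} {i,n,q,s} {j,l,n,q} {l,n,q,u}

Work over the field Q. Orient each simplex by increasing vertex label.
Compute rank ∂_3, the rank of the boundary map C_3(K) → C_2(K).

n_0=10 n_1=44 n_2=56 n_3=22  [Q]
∂1: piv[ag,ai,aj,al,an,aq,as,au,eg] rk=9  ker:ei,ej,el,en,eq,es,eu,gi,gj,gl,gn,gq,gs,gu,ij,il,in,iq,is,iu,jl,jn,jq,js,ju,ln,lq,ls,lu,nq,ns,nu,qs,qu,su
∂2: piv[agi,agq,agu,aij,ail,ain,aiq,ais,aiu,ajl,ajn,ajq,aln,alq,alu,anq,ans,anu,aqs,aqu,egi,egq,egs,eij,eil,ein,eis,ejs,els,equ,gjl,gjq,jsu] rk=33  ker:eiq,ejq,eqs,giq,gis,giu,glq,gqs,ijl,ijn,inq,ins,iqs,iqu,jln,jlq,jnq,jqs,lnq,lnu,lqu,nqs,nqu
∂3: piv[agiu,aijl,ainq,ains,aiqs,ajln,ajlq,ajnq,alnq,alnu,alqu,anqs,anqu,egiq,egis,egqs,eiqs,ejqs] rk=18  ker:giqs,inqs,jlnq,lnqu
rk∂_3=18

rank∂_3=18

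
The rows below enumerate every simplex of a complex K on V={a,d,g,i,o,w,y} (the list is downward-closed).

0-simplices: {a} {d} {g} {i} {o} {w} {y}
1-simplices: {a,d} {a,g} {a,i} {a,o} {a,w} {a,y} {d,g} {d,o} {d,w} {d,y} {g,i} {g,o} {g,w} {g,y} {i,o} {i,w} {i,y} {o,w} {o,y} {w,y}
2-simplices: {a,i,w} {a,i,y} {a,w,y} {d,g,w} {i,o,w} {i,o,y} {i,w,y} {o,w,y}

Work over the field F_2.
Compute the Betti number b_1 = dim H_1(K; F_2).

n_0=7 n_1=20 n_2=8  [Z2]
∂1: piv[ad,ag,ai,ao,aw,ay] rk=6  ker:dg,do,dw,dy,gi,go,gw,gy,io,iw,iy,ow,oy,wy
∂2: piv[aiw,aiy,awy,dgw,iow,ioy] rk=6  ker:iwy,owy
b_1=(20−6)−6=8

b_1=8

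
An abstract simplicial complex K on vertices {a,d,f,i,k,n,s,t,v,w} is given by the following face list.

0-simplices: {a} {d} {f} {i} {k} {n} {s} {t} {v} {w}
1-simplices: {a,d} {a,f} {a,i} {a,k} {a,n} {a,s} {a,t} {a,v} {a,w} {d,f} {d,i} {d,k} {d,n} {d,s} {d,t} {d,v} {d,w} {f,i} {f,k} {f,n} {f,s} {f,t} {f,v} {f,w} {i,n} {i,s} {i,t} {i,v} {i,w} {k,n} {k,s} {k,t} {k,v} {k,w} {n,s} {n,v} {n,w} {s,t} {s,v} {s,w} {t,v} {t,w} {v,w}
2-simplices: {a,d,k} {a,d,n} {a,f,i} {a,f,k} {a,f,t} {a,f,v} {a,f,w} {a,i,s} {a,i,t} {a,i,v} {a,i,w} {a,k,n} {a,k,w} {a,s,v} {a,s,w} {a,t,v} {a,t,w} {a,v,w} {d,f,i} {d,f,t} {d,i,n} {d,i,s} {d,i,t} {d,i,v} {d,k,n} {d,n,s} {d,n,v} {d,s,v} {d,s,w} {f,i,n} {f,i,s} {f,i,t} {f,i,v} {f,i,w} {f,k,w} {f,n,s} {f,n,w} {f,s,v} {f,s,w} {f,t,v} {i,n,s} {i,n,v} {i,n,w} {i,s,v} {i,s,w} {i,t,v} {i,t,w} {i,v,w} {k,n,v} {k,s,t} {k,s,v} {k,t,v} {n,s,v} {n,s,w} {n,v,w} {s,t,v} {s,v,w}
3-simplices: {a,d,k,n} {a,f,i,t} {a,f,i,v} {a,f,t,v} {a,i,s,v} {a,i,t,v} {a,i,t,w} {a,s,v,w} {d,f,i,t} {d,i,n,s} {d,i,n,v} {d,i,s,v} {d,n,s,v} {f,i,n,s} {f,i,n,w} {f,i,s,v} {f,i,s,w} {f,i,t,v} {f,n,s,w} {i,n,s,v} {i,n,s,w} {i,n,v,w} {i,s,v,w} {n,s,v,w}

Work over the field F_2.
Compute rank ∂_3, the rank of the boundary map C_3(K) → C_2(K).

n_0=10 n_1=43 n_2=57 n_3=24  [Z2]
∂1: piv[ad,af,ai,ak,an,as,at,av,aw] rk=9  ker:df,di,dk,dn,ds,dt,dv,dw,fi,fk,fn,fs,ft,fv,fw,in,is,it,iv,iw,kn,ks,kt,kv,kw,ns,nv,nw,st,sv,sw,tv,tw,vw
∂2: piv[adk,adn,afi,afk,aft,afv,afw,ais,ait,aiv,aiw,akn,akw,asv,asw,atv,atw,avw,dfi,dft,din,dis,div,dns,dnv,dsw,fin,fis,fnw,knv,kst,ksv,ktv] rk=33  ker:dit,dkn,dsv,fit,fiv,fiw,fkw,fns,fsv,fsw,ftv,ins,inv,inw,isv,isw,itv,itw,ivw,nsv,nsw,nvw,stv,svw
∂3: piv[adkn,afit,afiv,aftv,aisv,aitv,aitw,asvw,dfit,dins,dinv,disv,dnsv,fins,finw,fisv,fisw,fnsw,invw,isvw] rk=20  ker:fitv,insv,insw,nsvw
rk∂_3=20

rank∂_3=20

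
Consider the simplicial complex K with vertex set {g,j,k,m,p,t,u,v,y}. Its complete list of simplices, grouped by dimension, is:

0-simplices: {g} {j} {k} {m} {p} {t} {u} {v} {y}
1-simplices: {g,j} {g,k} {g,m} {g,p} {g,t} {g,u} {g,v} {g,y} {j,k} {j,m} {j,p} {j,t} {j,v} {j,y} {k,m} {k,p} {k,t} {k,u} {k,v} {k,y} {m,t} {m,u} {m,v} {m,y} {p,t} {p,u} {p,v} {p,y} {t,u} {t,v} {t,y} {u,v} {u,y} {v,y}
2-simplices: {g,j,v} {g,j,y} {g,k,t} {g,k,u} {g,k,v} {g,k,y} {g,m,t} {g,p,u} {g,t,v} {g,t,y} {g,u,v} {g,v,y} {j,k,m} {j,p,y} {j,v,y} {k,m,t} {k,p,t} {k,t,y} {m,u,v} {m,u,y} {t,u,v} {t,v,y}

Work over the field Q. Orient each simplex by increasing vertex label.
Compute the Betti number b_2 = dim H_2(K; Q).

n_0=9 n_1=34 n_2=22  [Q]
∂1: piv[gj,gk,gm,gp,gt,gu,gv,gy] rk=8  ker:jk,jm,jp,jt,jv,jy,km,kp,kt,ku,kv,ky,mt,mu,mv,my,pt,pu,pv,py,tu,tv,ty,uv,uy,vy
∂2: piv[gjv,gjy,gkt,gku,gkv,gky,gmt,gpu,gtv,gty,guv,gvy,jkm,jpy,kmt,kpt,muv,muy,tuv] rk=19  ker:jvy,kty,tvy
b_2=(22−19)−0=3

b_2=3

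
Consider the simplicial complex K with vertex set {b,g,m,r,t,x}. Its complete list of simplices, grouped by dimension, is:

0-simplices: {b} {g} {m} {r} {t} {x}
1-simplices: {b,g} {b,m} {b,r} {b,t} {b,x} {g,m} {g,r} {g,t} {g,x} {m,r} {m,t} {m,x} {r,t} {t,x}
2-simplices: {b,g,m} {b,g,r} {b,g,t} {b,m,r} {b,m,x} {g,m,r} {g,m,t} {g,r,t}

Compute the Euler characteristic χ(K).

n_0=6 n_1=14 n_2=8
χ=+6−14+8=0

χ(K)=0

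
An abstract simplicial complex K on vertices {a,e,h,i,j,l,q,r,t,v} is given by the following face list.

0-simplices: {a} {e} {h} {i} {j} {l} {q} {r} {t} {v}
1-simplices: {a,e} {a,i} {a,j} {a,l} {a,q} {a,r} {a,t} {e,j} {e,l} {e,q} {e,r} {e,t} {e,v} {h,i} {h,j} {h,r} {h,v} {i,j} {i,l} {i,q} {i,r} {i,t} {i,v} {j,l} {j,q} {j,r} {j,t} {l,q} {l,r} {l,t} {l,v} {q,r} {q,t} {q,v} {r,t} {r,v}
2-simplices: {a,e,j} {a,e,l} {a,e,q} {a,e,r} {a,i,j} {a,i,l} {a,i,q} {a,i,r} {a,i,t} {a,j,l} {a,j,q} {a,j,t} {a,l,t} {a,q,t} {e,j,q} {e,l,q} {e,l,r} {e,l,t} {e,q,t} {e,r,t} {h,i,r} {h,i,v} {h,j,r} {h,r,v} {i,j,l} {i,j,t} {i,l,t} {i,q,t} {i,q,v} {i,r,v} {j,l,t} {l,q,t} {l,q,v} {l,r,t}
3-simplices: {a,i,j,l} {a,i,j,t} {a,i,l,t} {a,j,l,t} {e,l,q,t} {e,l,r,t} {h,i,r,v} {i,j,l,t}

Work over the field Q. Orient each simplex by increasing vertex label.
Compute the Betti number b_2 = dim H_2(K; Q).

b_2=3

n_0=10 n_1=36 n_2=34 n_3=8  [Q]
∂1: piv[ae,ai,aj,al,aq,ar,at,ev,hi] rk=9  ker:ej,el,eq,er,et,hj,hr,hv,ij,il,iq,ir,it,iv,jl,jq,jr,jt,lq,lr,lt,lv,qr,qt,qv,rt,rv
∂2: piv[aej,ael,aeq,aer,aij,ail,aiq,air,ait,ajl,ajq,ajt,alt,aqt,elq,elr,elt,ert,hir,hiv,hjr,hrv,iqv,lqv] rk=24  ker:ejq,eqt,ijl,ijt,ilt,iqt,irv,jlt,lqt,lrt
∂3: piv[aijl,aijt,ailt,ajlt,elqt,elrt,hirv] rk=7  ker:ijlt
b_2=(34−24)−7=3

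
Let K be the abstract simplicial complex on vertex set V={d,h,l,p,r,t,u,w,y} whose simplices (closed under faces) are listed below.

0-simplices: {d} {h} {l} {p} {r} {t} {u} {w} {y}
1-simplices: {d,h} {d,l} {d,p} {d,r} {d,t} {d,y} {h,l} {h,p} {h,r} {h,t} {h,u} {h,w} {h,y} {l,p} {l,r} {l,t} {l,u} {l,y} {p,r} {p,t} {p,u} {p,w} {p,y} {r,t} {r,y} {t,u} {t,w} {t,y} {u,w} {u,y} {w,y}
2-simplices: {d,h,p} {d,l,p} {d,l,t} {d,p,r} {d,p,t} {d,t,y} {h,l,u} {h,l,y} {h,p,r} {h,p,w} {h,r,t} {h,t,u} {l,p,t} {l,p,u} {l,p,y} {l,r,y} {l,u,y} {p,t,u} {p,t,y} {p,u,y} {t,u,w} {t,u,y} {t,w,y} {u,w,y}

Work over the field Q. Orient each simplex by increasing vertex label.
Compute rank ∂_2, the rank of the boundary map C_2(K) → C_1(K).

rank∂_2=20

n_0=9 n_1=31 n_2=24  [Q]
∂1: piv[dh,dl,dp,dr,dt,dy,hu,hw] rk=8  ker:hl,hp,hr,ht,hy,lp,lr,lt,lu,ly,pr,pt,pu,pw,py,rt,ry,tu,tw,ty,uw,uy,wy
∂2: piv[dhp,dlp,dlt,dpr,dpt,dty,hlu,hly,hpr,hpw,hrt,htu,lpu,lpy,lry,luy,ptu,pty,tuw,twy] rk=20  ker:lpt,puy,tuy,uwy
rk∂_2=20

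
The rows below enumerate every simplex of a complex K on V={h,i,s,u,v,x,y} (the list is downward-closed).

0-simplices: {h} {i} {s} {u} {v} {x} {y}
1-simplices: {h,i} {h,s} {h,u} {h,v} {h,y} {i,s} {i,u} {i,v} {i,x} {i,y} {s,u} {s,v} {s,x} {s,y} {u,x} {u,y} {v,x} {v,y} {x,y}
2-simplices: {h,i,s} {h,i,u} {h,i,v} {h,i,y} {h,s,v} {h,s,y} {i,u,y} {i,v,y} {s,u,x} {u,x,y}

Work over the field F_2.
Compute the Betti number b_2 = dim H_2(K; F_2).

b_2=0

n_0=7 n_1=19 n_2=10  [Z2]
∂1: piv[hi,hs,hu,hv,hy,ix] rk=6  ker:is,iu,iv,iy,su,sv,sx,sy,ux,uy,vx,vy,xy
∂2: piv[his,hiu,hiv,hiy,hsv,hsy,iuy,ivy,sux,uxy] rk=10
b_2=(10−10)−0=0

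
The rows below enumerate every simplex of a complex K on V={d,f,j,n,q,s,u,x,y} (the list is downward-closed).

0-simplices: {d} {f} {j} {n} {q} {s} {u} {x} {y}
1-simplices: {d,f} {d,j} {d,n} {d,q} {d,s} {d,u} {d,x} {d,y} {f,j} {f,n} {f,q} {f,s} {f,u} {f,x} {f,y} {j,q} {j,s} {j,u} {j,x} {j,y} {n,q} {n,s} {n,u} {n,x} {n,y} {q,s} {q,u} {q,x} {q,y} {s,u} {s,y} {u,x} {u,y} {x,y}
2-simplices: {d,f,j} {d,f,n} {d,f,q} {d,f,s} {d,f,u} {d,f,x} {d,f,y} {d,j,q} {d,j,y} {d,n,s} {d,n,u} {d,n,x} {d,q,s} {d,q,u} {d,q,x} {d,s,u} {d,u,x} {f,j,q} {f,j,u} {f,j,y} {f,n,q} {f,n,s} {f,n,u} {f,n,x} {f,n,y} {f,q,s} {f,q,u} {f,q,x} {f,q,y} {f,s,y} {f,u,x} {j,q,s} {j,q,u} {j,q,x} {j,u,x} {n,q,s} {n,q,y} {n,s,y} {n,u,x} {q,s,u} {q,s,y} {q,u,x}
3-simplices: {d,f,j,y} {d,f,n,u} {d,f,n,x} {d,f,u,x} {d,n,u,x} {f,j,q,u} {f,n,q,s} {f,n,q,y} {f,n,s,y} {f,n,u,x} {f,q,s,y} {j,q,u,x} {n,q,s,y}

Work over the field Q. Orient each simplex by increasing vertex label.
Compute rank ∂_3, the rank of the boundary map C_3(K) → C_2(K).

rank∂_3=11

n_0=9 n_1=34 n_2=42 n_3=13  [Q]
∂1: piv[df,dj,dn,dq,ds,du,dx,dy] rk=8  ker:fj,fn,fq,fs,fu,fx,fy,jq,js,ju,jx,jy,nq,ns,nu,nx,ny,qs,qu,qx,qy,su,sy,ux,uy,xy
∂2: piv[dfj,dfn,dfq,dfs,dfu,dfx,dfy,djq,djy,dns,dnu,dnx,dqs,dqu,dqx,dsu,dux,fju,fnq,fny,fqy,fsy,jqs,jqx] rk=24  ker:fjq,fjy,fns,fnu,fnx,fqs,fqu,fqx,fux,jqu,jux,nqs,nqy,nsy,nux,qsu,qsy,qux
∂3: piv[dfjy,dfnu,dfnx,dfux,dnux,fjqu,fnqs,fnqy,fnsy,fqsy,jqux] rk=11  ker:fnux,nqsy
rk∂_3=11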